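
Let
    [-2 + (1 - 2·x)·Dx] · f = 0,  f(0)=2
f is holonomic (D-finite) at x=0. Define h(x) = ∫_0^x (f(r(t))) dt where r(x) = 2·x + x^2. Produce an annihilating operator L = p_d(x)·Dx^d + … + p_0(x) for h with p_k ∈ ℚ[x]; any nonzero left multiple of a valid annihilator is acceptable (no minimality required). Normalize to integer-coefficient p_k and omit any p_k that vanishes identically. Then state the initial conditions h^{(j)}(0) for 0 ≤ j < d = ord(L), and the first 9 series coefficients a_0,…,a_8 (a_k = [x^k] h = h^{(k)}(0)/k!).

L = (4 + 4·x)·Dx + (-1 + 4·x + 2·x^2)·Dx^2  (order 2).
h: a_k = 0, 2, 4, 12, 40, 712/5, 528, 14096/7, 7840, …
ICs: h(0) = 0, h′(0) = 2.

f: a_k = 2, 4, 8, 16, 32, 64, 128, 256, 512, …
h₀=f(r): pull back L_f along r ⇒ L₀.
h=∫h₀ ⇒ L = L₀·Dx.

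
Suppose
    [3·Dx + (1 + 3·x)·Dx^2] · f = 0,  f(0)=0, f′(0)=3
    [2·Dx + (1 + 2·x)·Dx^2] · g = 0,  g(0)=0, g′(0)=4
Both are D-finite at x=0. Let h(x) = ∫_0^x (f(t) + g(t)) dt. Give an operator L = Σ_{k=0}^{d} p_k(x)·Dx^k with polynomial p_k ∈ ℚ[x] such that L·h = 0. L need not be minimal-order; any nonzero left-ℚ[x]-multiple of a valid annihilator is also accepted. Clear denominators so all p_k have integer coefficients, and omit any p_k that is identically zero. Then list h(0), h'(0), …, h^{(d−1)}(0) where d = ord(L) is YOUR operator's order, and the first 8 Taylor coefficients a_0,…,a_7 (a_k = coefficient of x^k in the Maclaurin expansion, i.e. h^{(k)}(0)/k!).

L = 12·Dx^2 + (10 + 24·x)·Dx^3 + (1 + 5·x + 6·x^2)·Dx^4  (order 4).
h: a_k = 0, 0, 7/2, -17/6, 43/12, -113/20, 307/30, -857/42, …
ICs: h(0) = 0, h′(0) = 0, h′′(0) = 7, h′′′(0) = -17.

f: a_k = 0, 3, -9/2, 9, -81/4, 243/5, -243/2, 2187/7, …
g: a_k = 0, 4, -4, 16/3, -8, 64/5, -64/3, 256/7, …
Weyl lclm of L_f,L_g ⇒ L₀ (ord ≤ 4).
h=∫h₀ ⇒ L = L₀·Dx.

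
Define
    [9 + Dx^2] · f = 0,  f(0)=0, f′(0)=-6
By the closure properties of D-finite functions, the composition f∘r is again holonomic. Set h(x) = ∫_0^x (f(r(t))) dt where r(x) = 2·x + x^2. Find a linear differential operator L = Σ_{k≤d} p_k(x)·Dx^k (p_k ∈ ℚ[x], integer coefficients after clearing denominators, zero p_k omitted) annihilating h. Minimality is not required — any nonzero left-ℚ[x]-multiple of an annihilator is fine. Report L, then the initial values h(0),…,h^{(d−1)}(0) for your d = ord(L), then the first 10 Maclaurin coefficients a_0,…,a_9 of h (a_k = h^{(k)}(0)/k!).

f: a_k = 0, -6, 0, 9, 0, -81/20, 0, 243/280, 0, -243/2240, …
Substitute x→r, Dx→(1/r')Dx; clear ⇒ L₀.
h=∫₀ˣh₀: take L = L₀·Dx.
L = (36 + 108·x + 108·x^2 + 36·x^3)·Dx - Dx^2 + (1 + x)·Dx^3  (order 3).
h: a_k = 0, 0, -6, -2, 18, 108/5, -63/5, -45, -1863/70, 126/5, …
ICs: h(0) = 0, h′(0) = 0, h′′(0) = -12.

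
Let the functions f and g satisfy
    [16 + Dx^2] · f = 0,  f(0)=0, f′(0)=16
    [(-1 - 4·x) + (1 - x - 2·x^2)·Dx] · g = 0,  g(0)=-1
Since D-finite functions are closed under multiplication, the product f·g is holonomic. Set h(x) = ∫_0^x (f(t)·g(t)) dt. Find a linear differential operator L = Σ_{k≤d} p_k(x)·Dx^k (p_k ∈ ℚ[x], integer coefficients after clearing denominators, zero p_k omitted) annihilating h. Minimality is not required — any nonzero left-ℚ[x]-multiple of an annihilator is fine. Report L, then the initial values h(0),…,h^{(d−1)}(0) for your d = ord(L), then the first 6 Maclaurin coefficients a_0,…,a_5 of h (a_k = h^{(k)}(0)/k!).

f: a_k = 0, 16, 0, -128/3, 0, 512/15, …
g: a_k = -1, -1, -3, -5, -11, -21, …
Product ⇒ symmetric product L₀, ord ≤ 2.
h=∫h₀ ⇒ L = L₀·Dx.
L = (-12 + 16·x + 32·x^2)·Dx + (2 + 8·x)·Dx^2 + (-1 + x + 2·x^2)·Dx^3  (order 3).
h: a_k = 0, 0, -8, -16/3, -4/3, -112/15, …
ICs: h(0) = 0, h′(0) = 0, h′′(0) = -16.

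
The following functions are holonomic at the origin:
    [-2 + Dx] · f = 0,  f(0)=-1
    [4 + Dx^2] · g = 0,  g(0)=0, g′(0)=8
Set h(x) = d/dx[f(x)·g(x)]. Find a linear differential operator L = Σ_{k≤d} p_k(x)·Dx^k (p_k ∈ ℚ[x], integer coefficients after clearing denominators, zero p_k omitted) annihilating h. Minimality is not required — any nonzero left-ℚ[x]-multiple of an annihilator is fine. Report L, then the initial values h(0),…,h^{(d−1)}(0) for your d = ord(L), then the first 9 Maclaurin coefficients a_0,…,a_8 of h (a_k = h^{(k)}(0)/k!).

L = 8 - 4·Dx + Dx^2  (order 2).
h: a_k = -8, -32, -32, 0, 64/3, 256/15, 256/45, 0, -256/315, …
ICs: h(0) = -8, h′(0) = -32.

f: a_k = -1, -2, -2, -4/3, -2/3, -4/15, -4/45, -8/315, -2/315, …
g: a_k = 0, 8, 0, -16/3, 0, 16/15, 0, -32/315, 0, …
f·g: L₀ = L_f ⊗_s L_g, ord ≤ 1·2.
h₀' ⇒ L via d/dx closure of L₀.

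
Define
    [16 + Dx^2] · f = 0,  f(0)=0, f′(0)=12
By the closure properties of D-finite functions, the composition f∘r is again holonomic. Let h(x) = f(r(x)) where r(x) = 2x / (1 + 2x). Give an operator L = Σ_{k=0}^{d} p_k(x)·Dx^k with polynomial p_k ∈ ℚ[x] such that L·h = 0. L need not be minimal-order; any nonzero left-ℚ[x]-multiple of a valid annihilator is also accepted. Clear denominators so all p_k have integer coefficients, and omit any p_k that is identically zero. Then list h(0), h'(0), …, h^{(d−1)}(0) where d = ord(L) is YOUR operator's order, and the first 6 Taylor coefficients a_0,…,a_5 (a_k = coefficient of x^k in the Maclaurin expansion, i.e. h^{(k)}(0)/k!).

f: a_k = 0, 12, 0, -32, 0, 128/5, …
L₀ from L_f via x↦r, Dx↦r'^{-1}Dx.
L = 64 + (4 + 24·x + 48·x^2 + 32·x^3)·Dx + (1 + 8·x + 24·x^2 + 32·x^3 + 16·x^4)·Dx^2  (order 2).
h: a_k = 0, 24, -48, -160, 1344, -24704/5, …
ICs: h(0) = 0, h′(0) = 24.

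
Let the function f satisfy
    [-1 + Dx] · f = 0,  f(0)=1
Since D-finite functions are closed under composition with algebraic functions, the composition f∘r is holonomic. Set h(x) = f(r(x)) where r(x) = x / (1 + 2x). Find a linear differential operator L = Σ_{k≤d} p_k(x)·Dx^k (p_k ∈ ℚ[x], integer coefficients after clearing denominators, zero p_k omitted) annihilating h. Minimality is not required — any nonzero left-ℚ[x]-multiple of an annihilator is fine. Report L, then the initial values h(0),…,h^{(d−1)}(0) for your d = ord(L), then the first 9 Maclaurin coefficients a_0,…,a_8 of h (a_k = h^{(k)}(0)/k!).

f: a_k = 1, 1, 1/2, 1/6, 1/24, 1/120, 1/720, 1/5040, 1/40320, …
h₀=f(r): pull back L_f along r ⇒ L₀.
L = -1 + (1 + 4·x + 4·x^2)·Dx  (order 1).
h: a_k = 1, 1, -3/2, 13/6, -71/24, 147/40, -2699/720, 9157/5040, 68731/13440, …
ICs: h(0) = 1.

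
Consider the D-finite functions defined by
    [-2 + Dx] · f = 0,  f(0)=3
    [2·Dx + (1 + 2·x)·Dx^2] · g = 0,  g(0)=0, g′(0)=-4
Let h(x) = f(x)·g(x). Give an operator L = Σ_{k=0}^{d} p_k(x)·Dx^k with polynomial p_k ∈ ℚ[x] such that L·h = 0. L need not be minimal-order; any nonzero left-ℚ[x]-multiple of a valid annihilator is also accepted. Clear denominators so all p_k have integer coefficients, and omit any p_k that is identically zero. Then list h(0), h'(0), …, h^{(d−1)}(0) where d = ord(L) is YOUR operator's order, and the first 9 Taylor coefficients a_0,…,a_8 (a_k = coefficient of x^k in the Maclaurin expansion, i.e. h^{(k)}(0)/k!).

L = 8·x + (-2 - 8·x)·Dx + (1 + 2·x)·Dx^2  (order 2).
h: a_k = 0, -12, -12, -16, 0, -72/5, 56/3, -736/21, 928/15, …
ICs: h(0) = 0, h′(0) = -12.

f: a_k = 3, 6, 6, 4, 2, 4/5, 4/15, 8/105, 2/105, …
g: a_k = 0, -4, 4, -16/3, 8, -64/5, 64/3, -256/7, 64, …
f·g: L₀ = L_f ⊗_s L_g, ord ≤ 1·2.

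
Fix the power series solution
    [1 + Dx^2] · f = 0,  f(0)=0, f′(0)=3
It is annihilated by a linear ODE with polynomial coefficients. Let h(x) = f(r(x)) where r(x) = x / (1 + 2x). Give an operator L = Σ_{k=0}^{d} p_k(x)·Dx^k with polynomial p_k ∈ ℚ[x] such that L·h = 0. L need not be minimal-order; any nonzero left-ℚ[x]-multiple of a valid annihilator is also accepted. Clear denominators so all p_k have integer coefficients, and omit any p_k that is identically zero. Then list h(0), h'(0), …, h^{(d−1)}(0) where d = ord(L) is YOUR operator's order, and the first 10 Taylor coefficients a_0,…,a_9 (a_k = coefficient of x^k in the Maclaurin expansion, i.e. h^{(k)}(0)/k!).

L = 1 + (4 + 24·x + 48·x^2 + 32·x^3)·Dx + (1 + 8·x + 24·x^2 + 32·x^3 + 16·x^4)·Dx^2  (order 2).
h: a_k = 0, 3, -6, 23/2, -21, 1441/40, -225/4, 123479/1680, -6599/120, -12104063/120960, …
ICs: h(0) = 0, h′(0) = 3.

f: a_k = 0, 3, 0, -1/2, 0, 1/40, 0, -1/1680, 0, 1/120960, …
L₀ from L_f via x↦r, Dx↦r'^{-1}Dx.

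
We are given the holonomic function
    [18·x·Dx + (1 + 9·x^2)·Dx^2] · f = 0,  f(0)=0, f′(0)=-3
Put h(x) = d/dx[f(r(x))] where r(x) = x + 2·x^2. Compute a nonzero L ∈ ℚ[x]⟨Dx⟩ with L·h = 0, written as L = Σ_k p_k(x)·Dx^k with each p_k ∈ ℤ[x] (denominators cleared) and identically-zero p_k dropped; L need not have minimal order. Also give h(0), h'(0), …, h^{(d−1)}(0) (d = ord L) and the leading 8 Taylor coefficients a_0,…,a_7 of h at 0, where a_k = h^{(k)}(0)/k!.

f: a_k = 0, -3, 0, 9, 0, -243/5, 0, 2187/7, …
f∘r: x↦r, Dx↦Dx/r' in L_f ⇒ L₀.
Differentiate: ansatz ord ≤ ord L₀ ⇒ L.
L = (-4 + 18·x + 144·x^2 + 432·x^3 + 432·x^4) + (1 + 4·x + 9·x^2 + 72·x^3 + 180·x^4 + 144·x^5)·Dx  (order 1).
h: a_k = -3, -12, 27, 216, 297, -2484, -11421, 3888, …
ICs: h(0) = -3.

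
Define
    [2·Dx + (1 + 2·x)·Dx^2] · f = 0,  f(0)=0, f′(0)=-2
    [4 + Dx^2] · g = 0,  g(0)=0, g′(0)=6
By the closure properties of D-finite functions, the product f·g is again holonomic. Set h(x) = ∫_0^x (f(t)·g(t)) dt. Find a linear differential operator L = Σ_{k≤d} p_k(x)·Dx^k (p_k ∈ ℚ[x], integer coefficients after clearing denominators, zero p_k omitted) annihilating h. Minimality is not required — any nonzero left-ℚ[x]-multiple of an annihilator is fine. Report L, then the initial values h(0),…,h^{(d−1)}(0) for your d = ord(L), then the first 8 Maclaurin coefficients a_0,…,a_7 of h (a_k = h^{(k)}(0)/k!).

f: a_k = 0, -2, 2, -8/3, 4, -32/5, 32/3, -128/7, …
g: a_k = 0, 6, 0, -4, 0, 4/5, 0, -8/105, …
h₀=f·g: eliminate ⇒ L₀, order ≤ 2·2.
h=∫₀ˣh₀: take L = L₀·Dx.
L = (-48 + 192·x + 1216·x^2 + 2048·x^3 + 1024·x^4)·Dx + (32 + 320·x + 768·x^2 + 512·x^3)·Dx^2 + (160·x + 672·x^2 + 1024·x^3 + 512·x^4)·Dx^3 + (8 + 80·x + 192·x^2 + 128·x^3)·Dx^4 + (3 + 28·x + 92·x^2 + 128·x^3 + 64·x^4)·Dx^5  (order 5).
h: a_k = 0, 0, 0, -4, 3, -8/5, 8/3, -88/21, …
ICs: h(0) = 0, h′(0) = 0, h′′(0) = 0, h′′′(0) = -24, h′′′′(0) = 72.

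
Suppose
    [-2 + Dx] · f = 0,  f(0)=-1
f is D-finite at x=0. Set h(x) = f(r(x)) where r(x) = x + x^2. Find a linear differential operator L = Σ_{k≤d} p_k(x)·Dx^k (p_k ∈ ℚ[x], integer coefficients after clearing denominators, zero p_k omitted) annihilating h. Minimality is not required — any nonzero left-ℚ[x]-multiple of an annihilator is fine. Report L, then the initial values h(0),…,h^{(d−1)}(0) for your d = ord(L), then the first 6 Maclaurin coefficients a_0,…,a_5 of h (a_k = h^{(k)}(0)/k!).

f: a_k = -1, -2, -2, -4/3, -2/3, -4/15, …
Substitute x→r, Dx→(1/r')Dx; clear ⇒ L₀.
L = (-2 - 4·x) + Dx  (order 1).
h: a_k = -1, -2, -4, -16/3, -20/3, -104/15, …
ICs: h(0) = -1.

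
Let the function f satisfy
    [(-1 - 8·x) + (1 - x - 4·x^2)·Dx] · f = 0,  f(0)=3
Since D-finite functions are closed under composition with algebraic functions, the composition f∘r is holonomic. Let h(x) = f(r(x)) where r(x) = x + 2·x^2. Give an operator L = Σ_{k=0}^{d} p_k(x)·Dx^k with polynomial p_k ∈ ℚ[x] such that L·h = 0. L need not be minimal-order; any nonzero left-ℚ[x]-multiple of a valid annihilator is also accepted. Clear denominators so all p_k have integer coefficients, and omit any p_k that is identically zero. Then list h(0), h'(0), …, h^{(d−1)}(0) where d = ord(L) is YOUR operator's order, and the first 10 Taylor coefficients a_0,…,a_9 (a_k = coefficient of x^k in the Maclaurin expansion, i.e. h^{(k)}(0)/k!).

f: a_k = 3, 3, 15, 27, 87, 195, 543, 1323, 3495, 8787, …
Substitute x→r, Dx→(1/r')Dx; clear ⇒ L₀.
L = (1 + 12·x + 48·x^2 + 64·x^3) + (-1 + x + 6·x^2 + 16·x^3 + 16·x^4)·Dx  (order 1).
h: a_k = 3, 3, 21, 87, 309, 1215, 4797, 18423, 71589, 278319, …
ICs: h(0) = 3.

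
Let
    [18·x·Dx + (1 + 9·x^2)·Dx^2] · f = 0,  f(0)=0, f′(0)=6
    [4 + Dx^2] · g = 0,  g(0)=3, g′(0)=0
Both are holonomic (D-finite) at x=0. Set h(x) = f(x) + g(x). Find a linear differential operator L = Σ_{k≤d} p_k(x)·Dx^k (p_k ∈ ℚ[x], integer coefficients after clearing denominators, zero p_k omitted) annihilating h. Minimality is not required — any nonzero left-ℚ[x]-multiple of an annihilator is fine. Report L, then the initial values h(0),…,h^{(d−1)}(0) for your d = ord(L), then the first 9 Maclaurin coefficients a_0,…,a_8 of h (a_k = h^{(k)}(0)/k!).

L = (-3744·x + 37584·x^3 + 11664·x^5)·Dx + (-28 + 864·x^2 + 10692·x^4 + 5832·x^6)·Dx^2 + (-936·x + 9396·x^3 + 2916·x^5)·Dx^3 + (-7 + 216·x^2 + 2673·x^4 + 1458·x^6)·Dx^4  (order 4).
h: a_k = 3, 6, -6, -18, 2, 486/5, -4/15, -4374/7, 2/105, …
ICs: h(0) = 3, h′(0) = 6, h′′(0) = -12, h′′′(0) = -108.

f: a_k = 0, 6, 0, -18, 0, 486/5, 0, -4374/7, 0, …
g: a_k = 3, 0, -6, 0, 2, 0, -4/15, 0, 2/105, …
Sum ⇒ L₀ = lclm(L_f,L_g) in ℚ(x)⟨Dx⟩.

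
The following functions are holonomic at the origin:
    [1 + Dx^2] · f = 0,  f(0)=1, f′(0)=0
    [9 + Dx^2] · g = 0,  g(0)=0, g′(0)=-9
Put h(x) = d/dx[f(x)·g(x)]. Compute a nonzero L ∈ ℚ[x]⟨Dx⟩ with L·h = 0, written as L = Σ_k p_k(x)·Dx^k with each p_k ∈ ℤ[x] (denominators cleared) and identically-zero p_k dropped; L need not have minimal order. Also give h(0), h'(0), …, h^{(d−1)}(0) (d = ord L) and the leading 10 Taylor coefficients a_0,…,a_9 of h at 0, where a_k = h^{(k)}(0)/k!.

L = 64 + 20·Dx^2 + Dx^4  (order 4).
h: a_k = -9, 0, 54, 0, -66, 0, 172/5, 0, -342/35, 0, …
ICs: h(0) = -9, h′(0) = 0, h′′(0) = 108, h′′′(0) = 0.

f: a_k = 1, 0, -1/2, 0, 1/24, 0, -1/720, 0, 1/40320, 0, …
g: a_k = 0, -9, 0, 27/2, 0, -243/40, 0, 729/560, 0, -729/4480, …
Sym-product of L_f,L_g gives L₀ (≤ ord 4).
h₀' ⇒ L via d/dx closure of L₀.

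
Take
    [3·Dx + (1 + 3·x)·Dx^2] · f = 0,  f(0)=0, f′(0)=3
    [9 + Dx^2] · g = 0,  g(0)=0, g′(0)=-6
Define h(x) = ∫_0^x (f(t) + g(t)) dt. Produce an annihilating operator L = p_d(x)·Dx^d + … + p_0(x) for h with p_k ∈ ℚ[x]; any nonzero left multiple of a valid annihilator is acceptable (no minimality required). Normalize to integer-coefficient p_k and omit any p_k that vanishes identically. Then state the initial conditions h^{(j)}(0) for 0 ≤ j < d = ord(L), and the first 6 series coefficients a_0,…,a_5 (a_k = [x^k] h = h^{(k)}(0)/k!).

f: a_k = 0, 3, -9/2, 9, -81/4, 243/5, …
g: a_k = 0, -6, 0, 9, 0, -81/20, …
Sum ⇒ L₀ = lclm(L_f,L_g) in ℚ(x)⟨Dx⟩.
h=∫h₀ ⇒ L = L₀·Dx.
L = (63 + 54·x + 81·x^2)·Dx^2 + (9 + 45·x + 81·x^2 + 81·x^3)·Dx^3 + (7 + 6·x + 9·x^2)·Dx^4 + (1 + 5·x + 9·x^2 + 9·x^3)·Dx^5  (order 5).
h: a_k = 0, 0, -3/2, -3/2, 9/2, -81/20, …
ICs: h(0) = 0, h′(0) = 0, h′′(0) = -3, h′′′(0) = -9, h′′′′(0) = 108.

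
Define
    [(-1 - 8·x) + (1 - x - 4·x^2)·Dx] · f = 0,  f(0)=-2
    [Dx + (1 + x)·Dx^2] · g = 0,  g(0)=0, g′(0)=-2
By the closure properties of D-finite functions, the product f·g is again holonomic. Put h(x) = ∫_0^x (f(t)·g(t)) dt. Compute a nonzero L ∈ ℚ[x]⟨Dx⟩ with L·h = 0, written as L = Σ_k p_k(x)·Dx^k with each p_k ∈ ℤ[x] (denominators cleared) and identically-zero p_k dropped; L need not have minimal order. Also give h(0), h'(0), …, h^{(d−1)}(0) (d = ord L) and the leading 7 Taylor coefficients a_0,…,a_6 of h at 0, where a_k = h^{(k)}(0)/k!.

f: a_k = -2, -2, -10, -18, -58, -130, -362, …
g: a_k = 0, -2, 1, -2/3, 1/2, -2/5, 1/3, …
Sym-product of L_f,L_g gives L₀ (≤ ord 2).
h=∫₀ˣh₀: take L = L₀·Dx.
L = (9 + 16·x)·Dx + (1 + 19·x + 20·x^2)·Dx^2 + (-1 + 5·x^2 + 4·x^3)·Dx^3  (order 3).
h: a_k = 0, 0, 2, 2/3, 29/6, 79/15, 1567/90, …
ICs: h(0) = 0, h′(0) = 0, h′′(0) = 4.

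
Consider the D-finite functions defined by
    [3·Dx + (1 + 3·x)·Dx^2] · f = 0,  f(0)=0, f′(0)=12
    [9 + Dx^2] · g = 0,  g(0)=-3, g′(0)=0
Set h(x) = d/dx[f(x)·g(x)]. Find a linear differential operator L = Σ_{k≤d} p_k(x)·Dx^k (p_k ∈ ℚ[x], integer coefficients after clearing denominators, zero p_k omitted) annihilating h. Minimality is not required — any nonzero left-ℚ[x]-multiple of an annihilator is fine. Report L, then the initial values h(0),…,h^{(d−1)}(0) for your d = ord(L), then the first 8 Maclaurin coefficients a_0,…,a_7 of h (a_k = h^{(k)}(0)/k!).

L = (-675 - 3564·x - 10206·x^2 + 8748·x^3 + 94041·x^4 + 157464·x^5 + 78732·x^6) + (-216 - 864·x + 1620·x^2 + 14580·x^3 + 29160·x^4 + 17496·x^5)·Dx + (-84 - 396·x - 378·x^2 + 5832·x^3 + 23814·x^4 + 34992·x^5 + 17496·x^6)·Dx^2 + (-24 - 96·x + 180·x^2 + 1620·x^3 + 3240·x^4 + 1944·x^5)·Dx^3 + (-1 + 84·x^2 + 540·x^3 + 1485·x^4 + 1944·x^5 + 972·x^6)·Dx^4  (order 4).
h: a_k = -36, 108, 162, 0, -2187/2, 6561/2, -203391/20, 161838/5, …
ICs: h(0) = -36, h′(0) = 108, h′′(0) = 324, h′′′(0) = 0.

f: a_k = 0, 12, -18, 36, -81, 972/5, -486, 8748/7, …
g: a_k = -3, 0, 27/2, 0, -81/8, 0, 243/80, 0, …
f·g: L₀ = L_f ⊗_s L_g, ord ≤ 2·2.
h=h₀': d/dx-closure on L₀ ⇒ L.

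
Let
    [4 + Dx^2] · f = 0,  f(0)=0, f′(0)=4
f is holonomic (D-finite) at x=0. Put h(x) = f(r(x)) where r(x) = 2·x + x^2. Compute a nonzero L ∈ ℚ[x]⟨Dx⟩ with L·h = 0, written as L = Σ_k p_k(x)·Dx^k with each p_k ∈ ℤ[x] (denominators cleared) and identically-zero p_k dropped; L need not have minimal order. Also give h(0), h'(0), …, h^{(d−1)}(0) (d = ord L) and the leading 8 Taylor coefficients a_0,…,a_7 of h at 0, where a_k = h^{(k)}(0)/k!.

f: a_k = 0, 4, 0, -8/3, 0, 8/15, 0, -16/315, …
Substitute x→r, Dx→(1/r')Dx; clear ⇒ L₀.
L = (16 + 48·x + 48·x^2 + 16·x^3) - Dx + (1 + x)·Dx^2  (order 2).
h: a_k = 0, 8, 4, -64/3, -32, 16/15, 40, 11392/315, …
ICs: h(0) = 0, h′(0) = 8.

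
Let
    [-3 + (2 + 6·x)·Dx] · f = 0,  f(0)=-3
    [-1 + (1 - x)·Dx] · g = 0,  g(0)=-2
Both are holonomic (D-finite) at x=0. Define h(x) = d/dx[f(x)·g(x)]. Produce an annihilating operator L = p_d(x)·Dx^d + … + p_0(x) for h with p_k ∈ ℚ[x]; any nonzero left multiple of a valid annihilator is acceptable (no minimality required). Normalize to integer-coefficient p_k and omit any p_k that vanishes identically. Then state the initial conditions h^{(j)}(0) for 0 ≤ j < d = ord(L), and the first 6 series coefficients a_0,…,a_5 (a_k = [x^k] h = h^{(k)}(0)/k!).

L = (11 + 90·x + 27·x^2) + (-10 - 26·x + 18·x^2 + 18·x^3)·Dx  (order 1).
h: a_k = 15, 33/2, 441/8, -39/16, 25125/128, -77481/256, …
ICs: h(0) = 15.

f: a_k = -3, -9/2, 27/8, -81/16, 1215/128, -5103/256, …
g: a_k = -2, -2, -2, -2, -2, -2, …
Product ⇒ symmetric product L₀, ord ≤ 1.
Differentiate: ansatz ord ≤ ord L₀ ⇒ L.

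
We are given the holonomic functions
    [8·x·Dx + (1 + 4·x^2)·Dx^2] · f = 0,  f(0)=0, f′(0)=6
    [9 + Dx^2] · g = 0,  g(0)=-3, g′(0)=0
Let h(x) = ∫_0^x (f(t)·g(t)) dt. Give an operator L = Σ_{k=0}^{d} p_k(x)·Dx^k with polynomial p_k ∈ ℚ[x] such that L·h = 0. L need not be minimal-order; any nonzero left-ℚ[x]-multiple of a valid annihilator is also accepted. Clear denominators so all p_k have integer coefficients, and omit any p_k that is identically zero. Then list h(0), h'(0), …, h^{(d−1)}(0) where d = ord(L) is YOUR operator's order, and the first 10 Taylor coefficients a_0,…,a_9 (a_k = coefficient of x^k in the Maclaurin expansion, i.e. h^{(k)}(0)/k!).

f: a_k = 0, 6, 0, -8, 0, 96/5, 0, -384/7, 0, 512/3, …
g: a_k = -3, 0, 27/2, 0, -81/8, 0, 243/80, 0, -2187/4480, 0, …
Sym-product of L_f,L_g gives L₀ (≤ ord 4).
Integrate: L := L₀·Dx.
L = (2925 + 31536·x^2 + 95904·x^4 + 186624·x^6 + 186624·x^8)·Dx + (2448·x + 20160·x^3 + 62208·x^5 + 82944·x^7)·Dx^2 + (442 + 5088·x^2 + 19008·x^4 + 41472·x^6 + 41472·x^8)·Dx^3 + (272·x + 2240·x^3 + 6912·x^5 + 9216·x^7)·Dx^4 + (13 + 176·x^2 + 928·x^4 + 2304·x^6 + 2304·x^8)·Dx^5  (order 5).
h: a_k = 0, 0, -9, 0, 105/4, 0, -1509/40, 0, 146439/2240, 0, …
ICs: h(0) = 0, h′(0) = 0, h′′(0) = -18, h′′′(0) = 0, h′′′′(0) = 630.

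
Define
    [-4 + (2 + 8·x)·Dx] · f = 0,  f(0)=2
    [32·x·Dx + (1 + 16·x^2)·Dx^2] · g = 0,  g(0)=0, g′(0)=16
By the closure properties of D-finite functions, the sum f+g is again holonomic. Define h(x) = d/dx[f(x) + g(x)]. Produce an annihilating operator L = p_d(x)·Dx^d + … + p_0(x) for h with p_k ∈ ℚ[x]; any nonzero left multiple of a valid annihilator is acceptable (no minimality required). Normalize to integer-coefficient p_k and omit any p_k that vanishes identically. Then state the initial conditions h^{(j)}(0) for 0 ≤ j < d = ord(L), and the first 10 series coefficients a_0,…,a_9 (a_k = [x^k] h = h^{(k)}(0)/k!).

f: a_k = 2, 4, -4, 8, -20, 56, -168, 528, -1716, 5720, …
g: a_k = 0, 16, 0, -256/3, 0, 4096/5, 0, -65536/7, 0, 1048576/9, …
Weyl lclm of L_f,L_g ⇒ L₀ (ord ≤ 3).
h=h₀': d/dx-closure on L₀ ⇒ L.
L = (-32 - 320·x + 1536·x^2 + 3072·x^3) + (-22 - 128·x + 320·x^2 + 6144·x^3 + 10752·x^4)·Dx + (-1 + 12·x + 96·x^2 + 384·x^3 + 1792·x^4 + 3072·x^5)·Dx^2  (order 2).
h: a_k = 20, -8, -232, -80, 4376, -1008, -61840, -13728, 1100056, -194480, …
ICs: h(0) = 20, h′(0) = -8.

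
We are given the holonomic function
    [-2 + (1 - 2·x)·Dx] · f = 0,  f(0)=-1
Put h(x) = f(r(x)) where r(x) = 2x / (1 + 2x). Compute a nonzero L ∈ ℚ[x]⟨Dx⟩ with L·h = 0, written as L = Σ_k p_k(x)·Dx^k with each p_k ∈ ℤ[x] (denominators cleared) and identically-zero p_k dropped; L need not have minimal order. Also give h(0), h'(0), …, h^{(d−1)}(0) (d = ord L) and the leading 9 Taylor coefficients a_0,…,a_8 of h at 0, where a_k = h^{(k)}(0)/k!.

L = 4 + (-1 + 4·x^2)·Dx  (order 1).
h: a_k = -1, -4, -8, -16, -32, -64, -128, -256, -512, …
ICs: h(0) = -1.

f: a_k = -1, -2, -4, -8, -16, -32, -64, -128, -256, …
L₀ from L_f via x↦r, Dx↦r'^{-1}Dx.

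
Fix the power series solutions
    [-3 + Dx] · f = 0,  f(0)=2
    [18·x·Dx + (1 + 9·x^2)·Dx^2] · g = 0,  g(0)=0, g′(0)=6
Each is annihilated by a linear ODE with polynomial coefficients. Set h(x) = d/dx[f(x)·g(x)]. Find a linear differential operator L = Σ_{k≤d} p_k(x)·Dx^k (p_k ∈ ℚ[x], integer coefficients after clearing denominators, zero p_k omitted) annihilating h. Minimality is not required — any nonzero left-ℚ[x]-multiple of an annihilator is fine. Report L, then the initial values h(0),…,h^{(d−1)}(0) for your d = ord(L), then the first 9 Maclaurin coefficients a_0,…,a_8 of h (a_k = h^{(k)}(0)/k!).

f: a_k = 2, 6, 9, 9, 27/4, 81/20, 81/40, 243/280, 729/2240, …
g: a_k = 0, 6, 0, -18, 0, 486/5, 0, -4374/7, 0, …
h₀=f·g: eliminate ⇒ L₀, order ≤ 1·2.
Derive L from L₀ (diff closure).
L = (9 + 135·x - 243·x^2 + 243·x^3) + (-54·x + 108·x^2 - 162·x^3)·Dx + (-1 + 3·x - 9·x^2 + 27·x^3)·Dx^2  (order 2).
h: a_k = 12, 72, 54, -216, 729/2, 2673, -67797/20, -164754/7, 7551711/224, …
ICs: h(0) = 12, h′(0) = 72.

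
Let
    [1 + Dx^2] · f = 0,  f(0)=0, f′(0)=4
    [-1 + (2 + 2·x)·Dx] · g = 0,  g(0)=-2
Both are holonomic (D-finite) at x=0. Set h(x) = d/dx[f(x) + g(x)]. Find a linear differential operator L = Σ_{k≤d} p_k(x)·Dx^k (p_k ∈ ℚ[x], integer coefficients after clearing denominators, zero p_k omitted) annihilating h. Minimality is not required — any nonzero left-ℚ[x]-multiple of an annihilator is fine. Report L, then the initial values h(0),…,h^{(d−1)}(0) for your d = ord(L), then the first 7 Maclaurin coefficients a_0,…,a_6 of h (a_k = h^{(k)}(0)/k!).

f: a_k = 0, 4, 0, -2/3, 0, 1/30, 0, …
g: a_k = -2, -1, 1/4, -1/8, 5/64, -7/128, 21/512, …
f+g: L₀ = lclm(L_f,L_g), ord ≤ 2+1.
h₀' ⇒ L via d/dx closure of L₀.
L = (-19 - 8·x - 4·x^2) + (-14 - 30·x - 24·x^2 - 8·x^3)·Dx + (-19 - 8·x - 4·x^2)·Dx^2 + (-14 - 30·x - 24·x^2 - 8·x^3)·Dx^3  (order 3).
h: a_k = 3, 1/2, -19/8, 5/16, -41/384, 63/256, -10651/46080, …
ICs: h(0) = 3, h′(0) = 1/2, h′′(0) = -19/4.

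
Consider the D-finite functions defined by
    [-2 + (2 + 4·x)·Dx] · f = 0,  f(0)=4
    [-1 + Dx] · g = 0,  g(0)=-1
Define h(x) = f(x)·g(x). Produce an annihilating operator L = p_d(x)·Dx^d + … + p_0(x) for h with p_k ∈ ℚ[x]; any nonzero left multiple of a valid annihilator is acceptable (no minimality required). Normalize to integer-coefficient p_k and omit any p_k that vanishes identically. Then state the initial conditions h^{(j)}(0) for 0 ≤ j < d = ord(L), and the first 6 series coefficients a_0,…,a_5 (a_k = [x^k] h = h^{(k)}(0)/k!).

f: a_k = 4, 4, -2, 2, -5/2, 7/2, …
g: a_k = -1, -1, -1/2, -1/6, -1/24, -1/120, …
Sym-product of L_f,L_g gives L₀ (≤ ord 1).
L = (-2 - 2·x) + (1 + 2·x)·Dx  (order 1).
h: a_k = -4, -8, -4, -8/3, 2/3, -28/15, …
ICs: h(0) = -4.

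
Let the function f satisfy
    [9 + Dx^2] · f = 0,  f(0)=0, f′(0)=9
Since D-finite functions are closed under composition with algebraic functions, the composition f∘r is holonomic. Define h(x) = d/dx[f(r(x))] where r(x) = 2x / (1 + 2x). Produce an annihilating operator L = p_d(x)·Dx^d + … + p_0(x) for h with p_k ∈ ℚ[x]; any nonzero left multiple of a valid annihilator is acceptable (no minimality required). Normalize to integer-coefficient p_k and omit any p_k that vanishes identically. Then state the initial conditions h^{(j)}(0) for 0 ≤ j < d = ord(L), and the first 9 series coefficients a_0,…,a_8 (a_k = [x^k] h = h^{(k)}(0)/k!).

L = (60 + 96·x + 96·x^2) + (12 + 72·x + 144·x^2 + 96·x^3)·Dx + (1 + 8·x + 24·x^2 + 32·x^3 + 16·x^4)·Dx^2  (order 2).
h: a_k = 18, -72, -108, 2016, -10548, 36720, -464472/5, 726912/5, 3219588/35, …
ICs: h(0) = 18, h′(0) = -72.

f: a_k = 0, 9, 0, -27/2, 0, 243/40, 0, -729/560, 0, …
L₀ from L_f via x↦r, Dx↦r'^{-1}Dx.
h=h₀': d/dx-closure on L₀ ⇒ L.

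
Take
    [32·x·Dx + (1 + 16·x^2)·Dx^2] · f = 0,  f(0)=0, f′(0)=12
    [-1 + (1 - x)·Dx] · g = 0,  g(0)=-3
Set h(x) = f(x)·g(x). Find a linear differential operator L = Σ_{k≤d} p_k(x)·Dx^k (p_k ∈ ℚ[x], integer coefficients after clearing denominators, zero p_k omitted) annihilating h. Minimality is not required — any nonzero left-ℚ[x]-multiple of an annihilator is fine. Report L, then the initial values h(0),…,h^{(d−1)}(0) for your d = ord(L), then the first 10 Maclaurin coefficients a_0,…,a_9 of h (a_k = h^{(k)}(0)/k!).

f: a_k = 0, 12, 0, -64, 0, 3072/5, 0, -49152/7, 0, 262144/3, …
g: a_k = -3, -3, -3, -3, -3, -3, -3, -3, -3, -3, …
Product ⇒ symmetric product L₀, ord ≤ 2.
L = 32·x + (2 - 32·x + 64·x^2)·Dx + (-1 + x - 16·x^2 + 16·x^3)·Dx^2  (order 2).
h: a_k = 0, -36, -36, 156, 156, -8436/5, -8436/5, 678228/35, 678228/35, -8496812/35, …
ICs: h(0) = 0, h′(0) = -36.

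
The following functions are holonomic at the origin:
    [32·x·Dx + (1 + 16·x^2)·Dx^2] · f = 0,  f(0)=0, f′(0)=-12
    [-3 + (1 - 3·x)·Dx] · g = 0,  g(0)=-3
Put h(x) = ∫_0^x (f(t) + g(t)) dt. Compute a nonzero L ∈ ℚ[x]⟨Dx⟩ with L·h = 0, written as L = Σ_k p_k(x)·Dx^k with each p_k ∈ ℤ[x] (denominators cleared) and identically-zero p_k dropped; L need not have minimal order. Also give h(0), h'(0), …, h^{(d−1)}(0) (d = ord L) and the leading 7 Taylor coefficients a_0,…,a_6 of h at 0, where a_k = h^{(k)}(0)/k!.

L = (96 - 1152·x - 4608·x^2)·Dx^2 + (-43 + 96·x - 240·x^2 - 4608·x^3)·Dx^3 + (3 + 7·x + 112·x^3 - 768·x^4)·Dx^4  (order 4).
h: a_k = 0, -3, -21/2, -9, -17/4, -243/5, -2239/10, …
ICs: h(0) = 0, h′(0) = -3, h′′(0) = -21, h′′′(0) = -54.

f: a_k = 0, -12, 0, 64, 0, -3072/5, 0, …
g: a_k = -3, -9, -27, -81, -243, -729, -2187, …
f+g: L₀ = lclm(L_f,L_g), ord ≤ 2+1.
h=∫₀ˣh₀: take L = L₀·Dx.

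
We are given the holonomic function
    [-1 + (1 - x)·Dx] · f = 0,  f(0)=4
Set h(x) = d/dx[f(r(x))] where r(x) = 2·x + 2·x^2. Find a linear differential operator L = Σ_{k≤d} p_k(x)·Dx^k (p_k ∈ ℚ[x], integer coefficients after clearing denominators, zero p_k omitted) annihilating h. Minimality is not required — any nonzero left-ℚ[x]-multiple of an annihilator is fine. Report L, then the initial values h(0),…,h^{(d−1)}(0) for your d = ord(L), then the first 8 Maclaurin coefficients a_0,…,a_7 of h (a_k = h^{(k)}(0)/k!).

f: a_k = 4, 4, 4, 4, 4, 4, 4, 4, …
Change of var in L_f (x↦r) gives L₀.
h=h₀': d/dx-closure on L₀ ⇒ L.
L = (6 + 12·x + 12·x^2) + (-1 + 6·x^2 + 4·x^3)·Dx  (order 1).
h: a_k = 8, 48, 192, 704, 2400, 7872, 25088, 78336, …
ICs: h(0) = 8.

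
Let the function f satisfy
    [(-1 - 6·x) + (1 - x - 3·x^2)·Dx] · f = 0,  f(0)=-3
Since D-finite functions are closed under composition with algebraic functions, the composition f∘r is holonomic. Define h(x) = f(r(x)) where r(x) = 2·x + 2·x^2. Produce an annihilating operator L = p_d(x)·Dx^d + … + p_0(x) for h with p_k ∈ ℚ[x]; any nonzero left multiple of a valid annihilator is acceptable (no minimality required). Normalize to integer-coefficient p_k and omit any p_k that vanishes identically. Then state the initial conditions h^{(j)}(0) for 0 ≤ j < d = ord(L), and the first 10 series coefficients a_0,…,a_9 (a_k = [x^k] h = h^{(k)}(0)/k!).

L = (2 + 28·x + 72·x^2 + 48·x^3) + (-1 + 2·x + 14·x^2 + 24·x^3 + 12·x^4)·Dx  (order 1).
h: a_k = -3, -6, -54, -264, -1464, -7992, -43464, -237120, -1292112, -7042944, …
ICs: h(0) = -3.

f: a_k = -3, -3, -12, -21, -57, -120, -291, -651, -1524, -3477, …
Substitute x→r, Dx→(1/r')Dx; clear ⇒ L₀.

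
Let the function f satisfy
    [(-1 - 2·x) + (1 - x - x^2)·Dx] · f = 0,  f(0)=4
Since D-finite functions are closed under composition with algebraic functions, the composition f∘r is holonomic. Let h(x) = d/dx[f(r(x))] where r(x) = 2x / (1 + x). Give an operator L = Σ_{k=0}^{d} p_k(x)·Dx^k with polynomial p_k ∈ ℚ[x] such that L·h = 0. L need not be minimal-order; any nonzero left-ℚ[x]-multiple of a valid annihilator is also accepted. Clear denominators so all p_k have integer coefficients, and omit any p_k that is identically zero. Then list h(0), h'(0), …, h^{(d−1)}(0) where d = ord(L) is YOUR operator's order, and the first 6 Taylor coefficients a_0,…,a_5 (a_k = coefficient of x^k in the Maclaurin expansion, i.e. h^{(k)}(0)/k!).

f: a_k = 4, 4, 8, 12, 20, 32, …
f∘r: x↦r, Dx↦Dx/r' in L_f ⇒ L₀.
Differentiate: ansatz ord ≤ ord L₀ ⇒ L.
L = (6 + 30·x + 90·x^2 + 50·x^3) + (-1 - 6·x + 30·x^3 + 25·x^4)·Dx  (order 1).
h: a_k = 8, 48, 120, 480, 1000, 3600, …
ICs: h(0) = 8.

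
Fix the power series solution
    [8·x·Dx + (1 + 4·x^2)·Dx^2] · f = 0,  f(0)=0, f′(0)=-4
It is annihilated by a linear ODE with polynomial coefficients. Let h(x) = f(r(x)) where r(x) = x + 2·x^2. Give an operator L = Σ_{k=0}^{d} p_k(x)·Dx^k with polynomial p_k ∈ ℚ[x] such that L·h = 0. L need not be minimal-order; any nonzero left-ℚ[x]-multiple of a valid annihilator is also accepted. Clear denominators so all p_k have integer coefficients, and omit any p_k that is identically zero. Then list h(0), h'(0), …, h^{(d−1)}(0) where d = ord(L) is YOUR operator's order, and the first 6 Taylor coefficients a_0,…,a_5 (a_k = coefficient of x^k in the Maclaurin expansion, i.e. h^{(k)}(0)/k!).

L = (-4 + 8·x + 64·x^2 + 192·x^3 + 192·x^4)·Dx + (1 + 4·x + 4·x^2 + 32·x^3 + 80·x^4 + 64·x^5)·Dx^2  (order 2).
h: a_k = 0, -4, -8, 16/3, 32, 256/5, …
ICs: h(0) = 0, h′(0) = -4.

f: a_k = 0, -4, 0, 16/3, 0, -64/5, …
f∘r: x↦r, Dx↦Dx/r' in L_f ⇒ L₀.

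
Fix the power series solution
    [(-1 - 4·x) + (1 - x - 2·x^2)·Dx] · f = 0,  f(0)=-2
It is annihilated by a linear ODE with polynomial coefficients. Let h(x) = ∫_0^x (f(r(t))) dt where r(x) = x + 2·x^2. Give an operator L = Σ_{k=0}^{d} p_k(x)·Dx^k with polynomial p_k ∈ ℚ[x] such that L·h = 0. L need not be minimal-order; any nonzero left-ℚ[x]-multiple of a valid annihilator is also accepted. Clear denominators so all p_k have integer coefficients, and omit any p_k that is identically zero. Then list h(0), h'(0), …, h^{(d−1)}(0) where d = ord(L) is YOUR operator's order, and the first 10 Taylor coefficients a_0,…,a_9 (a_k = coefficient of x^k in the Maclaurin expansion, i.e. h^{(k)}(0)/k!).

f: a_k = -2, -2, -6, -10, -22, -42, -86, -170, -342, -682, …
Substitute x→r, Dx→(1/r')Dx; clear ⇒ L₀.
h=∫h₀ ⇒ L = L₀·Dx.
L = (1 + 8·x + 24·x^2 + 32·x^3)·Dx + (-1 + x + 4·x^2 + 8·x^3 + 8·x^4)·Dx^2  (order 2).
h: a_k = 0, -2, -1, -10/3, -17/2, -106/5, -169/3, -1114/7, -1793/4, -11594/9, …
ICs: h(0) = 0, h′(0) = -2.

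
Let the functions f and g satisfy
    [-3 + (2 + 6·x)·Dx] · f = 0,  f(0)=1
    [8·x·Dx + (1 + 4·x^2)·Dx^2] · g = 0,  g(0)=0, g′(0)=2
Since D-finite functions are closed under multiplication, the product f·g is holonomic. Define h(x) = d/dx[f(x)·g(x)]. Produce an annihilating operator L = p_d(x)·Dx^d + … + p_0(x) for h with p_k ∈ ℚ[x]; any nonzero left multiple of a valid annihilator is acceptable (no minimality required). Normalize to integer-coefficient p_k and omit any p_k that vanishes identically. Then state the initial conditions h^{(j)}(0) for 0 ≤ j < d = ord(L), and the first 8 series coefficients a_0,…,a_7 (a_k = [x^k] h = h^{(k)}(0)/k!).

L = (15 + 1440·x + 1656·x^2 - 3456·x^3 - 1296·x^4) + (172 + 1188·x + 3552·x^2 + 1152·x^3 - 12096·x^4 - 5184·x^5)·Dx + (36 + 152·x + 36·x^2 - 256·x^3 - 864·x^4 - 3456·x^5 - 1728·x^6)·Dx^2  (order 2).
h: a_k = 2, 6, -59/4, -5/2, 983/64, 35307/320, -841319/2560, 1294977/4480, …
ICs: h(0) = 2, h′(0) = 6.

f: a_k = 1, 3/2, -9/8, 27/16, -405/128, 1701/256, -15309/1024, 72171/2048, …
g: a_k = 0, 2, 0, -8/3, 0, 32/5, 0, -128/7, …
f·g: L₀ = L_f ⊗_s L_g, ord ≤ 1·2.
h₀' ⇒ L via d/dx closure of L₀.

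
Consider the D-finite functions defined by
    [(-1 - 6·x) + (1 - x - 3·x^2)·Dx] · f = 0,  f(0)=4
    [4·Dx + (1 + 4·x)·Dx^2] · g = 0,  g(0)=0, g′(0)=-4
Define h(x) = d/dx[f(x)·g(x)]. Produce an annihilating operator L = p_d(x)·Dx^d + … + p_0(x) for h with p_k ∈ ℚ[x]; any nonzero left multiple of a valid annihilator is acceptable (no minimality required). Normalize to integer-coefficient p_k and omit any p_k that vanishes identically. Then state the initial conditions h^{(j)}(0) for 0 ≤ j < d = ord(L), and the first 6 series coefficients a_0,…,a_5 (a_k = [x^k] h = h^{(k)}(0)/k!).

f: a_k = 4, 4, 16, 28, 76, 160, …
g: a_k = 0, -4, 8, -64/3, 64, -1024/5, …
Sym-product of L_f,L_g gives L₀ (≤ ord 2).
Derive L from L₀ (diff closure).
L = (218 + 1080·x + 2592·x^2) + (-1 + 142·x + 1224·x^2 + 2016·x^3)·Dx + (-5 - 39·x - 37·x^2 + 228·x^3 + 288·x^4)·Dx^2  (order 2).
h: a_k = -16, 32, -352, 2240/3, -14768/3, 69184/5, …
ICs: h(0) = -16, h′(0) = 32.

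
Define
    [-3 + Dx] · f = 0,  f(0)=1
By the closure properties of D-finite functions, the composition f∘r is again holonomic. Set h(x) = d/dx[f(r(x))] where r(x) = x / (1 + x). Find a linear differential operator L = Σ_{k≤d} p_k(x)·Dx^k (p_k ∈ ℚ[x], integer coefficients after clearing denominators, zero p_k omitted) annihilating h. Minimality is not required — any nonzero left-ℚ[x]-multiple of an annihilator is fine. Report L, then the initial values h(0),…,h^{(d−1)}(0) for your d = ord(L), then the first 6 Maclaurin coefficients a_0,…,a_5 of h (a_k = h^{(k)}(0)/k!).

L = (1 - 2·x) + (-1 - 2·x - x^2)·Dx  (order 1).
h: a_k = 3, 3, -9/2, 3/2, 21/8, -207/40, …
ICs: h(0) = 3.

f: a_k = 1, 3, 9/2, 9/2, 27/8, 81/40, …
Change of var in L_f (x↦r) gives L₀.
Differentiate: ansatz ord ≤ ord L₀ ⇒ L.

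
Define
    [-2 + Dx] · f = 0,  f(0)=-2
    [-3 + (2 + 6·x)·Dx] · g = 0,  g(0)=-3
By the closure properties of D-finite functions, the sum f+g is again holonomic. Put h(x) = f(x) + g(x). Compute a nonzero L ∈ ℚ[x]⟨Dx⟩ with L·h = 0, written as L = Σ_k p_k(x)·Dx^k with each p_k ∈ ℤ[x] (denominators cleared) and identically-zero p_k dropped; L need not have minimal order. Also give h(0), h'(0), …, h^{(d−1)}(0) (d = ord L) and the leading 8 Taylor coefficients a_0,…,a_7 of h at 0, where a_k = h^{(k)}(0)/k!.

f: a_k = -2, -4, -4, -8/3, -4/3, -8/15, -8/45, -16/315, …
g: a_k = -3, -9/2, 27/8, -81/16, 1215/128, -5103/256, 45927/1024, -216513/2048, …
Weyl lclm of L_f,L_g ⇒ L₀ (ord ≤ 2).
L = (42 + 72·x) + (-25 - 96·x - 144·x^2)·Dx + (2 + 30·x + 72·x^2)·Dx^2  (order 2).
h: a_k = -5, -17/2, -5/8, -371/48, 3133/384, -78593/3840, 2058523/46080, -68234363/645120, …
ICs: h(0) = -5, h′(0) = -17/2.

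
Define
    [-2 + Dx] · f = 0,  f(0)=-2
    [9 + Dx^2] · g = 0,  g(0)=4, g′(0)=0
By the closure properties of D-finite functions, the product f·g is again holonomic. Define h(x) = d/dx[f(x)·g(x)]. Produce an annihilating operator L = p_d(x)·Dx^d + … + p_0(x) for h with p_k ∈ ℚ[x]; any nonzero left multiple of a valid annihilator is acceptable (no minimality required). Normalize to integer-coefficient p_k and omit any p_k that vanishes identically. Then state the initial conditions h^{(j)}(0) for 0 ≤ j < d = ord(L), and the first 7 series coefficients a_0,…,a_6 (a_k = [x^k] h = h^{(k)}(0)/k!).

f: a_k = -2, -4, -4, -8/3, -4/3, -8/15, -8/45, …
g: a_k = 4, 0, -18, 0, 27/2, 0, -81/20, …
h₀=f·g: eliminate ⇒ L₀, order ≤ 1·2.
h=h₀': d/dx-closure on L₀ ⇒ L.
L = 13 - 4·Dx + Dx^2  (order 2).
h: a_k = -16, 40, 184, 476/3, -122/3, -407/3, -3277/45, …
ICs: h(0) = -16, h′(0) = 40.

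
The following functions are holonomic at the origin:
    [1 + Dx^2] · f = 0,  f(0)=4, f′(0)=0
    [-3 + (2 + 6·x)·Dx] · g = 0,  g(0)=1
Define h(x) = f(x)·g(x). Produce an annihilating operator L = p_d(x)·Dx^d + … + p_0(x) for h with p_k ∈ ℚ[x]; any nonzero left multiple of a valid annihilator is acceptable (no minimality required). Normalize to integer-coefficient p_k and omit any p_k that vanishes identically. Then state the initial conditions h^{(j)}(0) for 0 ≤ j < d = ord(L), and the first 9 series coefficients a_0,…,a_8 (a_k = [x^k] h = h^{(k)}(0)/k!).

L = (31 + 24·x + 36·x^2) + (-12 - 36·x)·Dx + (4 + 24·x + 36·x^2)·Dx^2  (order 2).
h: a_k = 4, 6, -13/2, 15/4, -983/96, 1501/64, -618229/11520, 982601/7680, -810807791/2580480, …
ICs: h(0) = 4, h′(0) = 6.

f: a_k = 4, 0, -2, 0, 1/6, 0, -1/180, 0, 1/10080, …
g: a_k = 1, 3/2, -9/8, 27/16, -405/128, 1701/256, -15309/1024, 72171/2048, -2814669/32768, …
L₀ := L_f ⊗_s L_g (sym. prod.), ord ≤ 2.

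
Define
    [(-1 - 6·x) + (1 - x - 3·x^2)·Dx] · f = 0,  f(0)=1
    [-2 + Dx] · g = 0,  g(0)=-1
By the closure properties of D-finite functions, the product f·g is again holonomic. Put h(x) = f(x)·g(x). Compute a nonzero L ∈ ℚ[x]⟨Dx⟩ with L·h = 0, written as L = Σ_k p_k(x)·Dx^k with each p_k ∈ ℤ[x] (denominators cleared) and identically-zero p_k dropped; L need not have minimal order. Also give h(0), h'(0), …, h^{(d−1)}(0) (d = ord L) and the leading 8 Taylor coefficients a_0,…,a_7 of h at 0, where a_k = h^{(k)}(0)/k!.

L = (3 + 4·x - 6·x^2) + (-1 + x + 3·x^2)·Dx  (order 1).
h: a_k = -1, -3, -8, -55/3, -43, -1474/15, -10231/45, -54829/105, …
ICs: h(0) = -1.

f: a_k = 1, 1, 4, 7, 19, 40, 97, 217, …
g: a_k = -1, -2, -2, -4/3, -2/3, -4/15, -4/45, -8/315, …
Sym-product of L_f,L_g gives L₀ (≤ ord 1).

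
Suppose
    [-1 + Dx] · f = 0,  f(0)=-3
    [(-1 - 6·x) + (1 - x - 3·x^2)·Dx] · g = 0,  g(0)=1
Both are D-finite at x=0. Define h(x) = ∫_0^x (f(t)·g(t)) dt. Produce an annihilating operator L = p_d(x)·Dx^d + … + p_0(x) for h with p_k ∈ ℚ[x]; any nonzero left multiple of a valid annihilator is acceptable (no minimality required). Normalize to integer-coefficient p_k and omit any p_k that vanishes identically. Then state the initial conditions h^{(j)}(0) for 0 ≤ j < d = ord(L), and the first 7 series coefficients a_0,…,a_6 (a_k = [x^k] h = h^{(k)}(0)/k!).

L = (2 + 5·x - 3·x^2)·Dx + (-1 + x + 3·x^2)·Dx^2  (order 2).
h: a_k = 0, -3, -3, -11/2, -35/4, -677/40, -3793/120, …
ICs: h(0) = 0, h′(0) = -3.

f: a_k = -3, -3, -3/2, -1/2, -1/8, -1/40, -1/240, …
g: a_k = 1, 1, 4, 7, 19, 40, 97, …
Sym-product of L_f,L_g gives L₀ (≤ ord 1).
Integrate: L := L₀·Dx.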